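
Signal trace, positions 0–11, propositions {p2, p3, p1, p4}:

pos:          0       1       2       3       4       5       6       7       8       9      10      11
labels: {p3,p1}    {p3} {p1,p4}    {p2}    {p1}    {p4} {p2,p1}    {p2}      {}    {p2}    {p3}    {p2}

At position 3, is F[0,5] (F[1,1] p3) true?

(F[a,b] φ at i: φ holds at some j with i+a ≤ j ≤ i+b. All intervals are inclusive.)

No

Check F[1,1] p3 at each j in [3,8]:
  j=3: fails (none in [4,4])
  j=4: fails (none in [5,5])
  j=5: fails (none in [6,6])
  j=6: fails (none in [7,7])
  j=7: fails (none in [8,8])
  j=8: fails (none in [9,9])
No position in the window satisfies it → formula fails.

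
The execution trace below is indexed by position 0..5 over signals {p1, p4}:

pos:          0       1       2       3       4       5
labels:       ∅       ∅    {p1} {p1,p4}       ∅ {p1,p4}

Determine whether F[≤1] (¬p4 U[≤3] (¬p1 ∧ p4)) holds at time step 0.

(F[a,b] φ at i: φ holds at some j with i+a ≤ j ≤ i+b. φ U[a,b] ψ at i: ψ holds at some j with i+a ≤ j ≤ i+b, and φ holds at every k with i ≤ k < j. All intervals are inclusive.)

Check (¬p4 U[≤3] (¬p1 ∧ p4)) at each j in [0,1]:
  j=0: fails
  j=1: fails
No position in the window satisfies it → formula fails.

Does not hold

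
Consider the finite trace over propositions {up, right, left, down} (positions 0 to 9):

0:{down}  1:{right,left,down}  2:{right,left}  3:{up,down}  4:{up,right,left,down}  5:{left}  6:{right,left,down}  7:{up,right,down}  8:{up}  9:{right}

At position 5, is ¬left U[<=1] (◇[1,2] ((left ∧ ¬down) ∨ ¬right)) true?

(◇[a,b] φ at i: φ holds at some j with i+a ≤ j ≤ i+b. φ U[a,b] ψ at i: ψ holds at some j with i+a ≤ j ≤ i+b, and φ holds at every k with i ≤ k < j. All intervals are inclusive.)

Need some j in [5,6] with ◇[1,2] ((left ∧ ¬down) ∨ ¬right), and ¬left at every k in [5,j-1].
  j=5: ◇[1,2] ((left ∧ ¬down) ∨ ¬right) — fails (none in [6,7]).
  j=6: ◇[1,2] ((left ∧ ¬down) ∨ ¬right) holds, but ¬left fails at k=5 → not this j.
No j in the window works → until fails.

Does not hold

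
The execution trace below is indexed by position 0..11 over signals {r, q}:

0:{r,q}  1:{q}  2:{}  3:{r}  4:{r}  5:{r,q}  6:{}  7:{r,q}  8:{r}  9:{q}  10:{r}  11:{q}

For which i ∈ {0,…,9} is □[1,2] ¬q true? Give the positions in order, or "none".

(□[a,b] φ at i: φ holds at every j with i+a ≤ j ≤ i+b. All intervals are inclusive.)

1, 2

Evaluate at each i in [0,9]:
  i=0: ✗ (fails at j=1)
  i=1: ✓ (all of [2,3])
  i=2: ✓ (all of [3,4])
  i=3: ✗ (fails at j=5)
  i=4: ✗ (fails at j=5)
  i=5: ✗ (fails at j=7)
  i=6: ✗ (fails at j=7)
  i=7: ✗ (fails at j=9)
  i=8: ✗ (fails at j=9)
  i=9: ✗ (fails at j=11)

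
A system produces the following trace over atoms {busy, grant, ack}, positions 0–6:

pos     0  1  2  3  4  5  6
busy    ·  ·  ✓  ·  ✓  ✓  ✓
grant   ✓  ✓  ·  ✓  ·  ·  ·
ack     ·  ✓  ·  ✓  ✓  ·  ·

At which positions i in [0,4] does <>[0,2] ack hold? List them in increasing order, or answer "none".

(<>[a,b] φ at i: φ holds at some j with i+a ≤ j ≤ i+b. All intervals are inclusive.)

Evaluate at each i in [0,4]:
  i=0: ✓ (witness j=1)
  i=1: ✓ (witness j=1)
  i=2: ✓ (witness j=3)
  i=3: ✓ (witness j=3)
  i=4: ✓ (witness j=4)

0, 1, 2, 3, 4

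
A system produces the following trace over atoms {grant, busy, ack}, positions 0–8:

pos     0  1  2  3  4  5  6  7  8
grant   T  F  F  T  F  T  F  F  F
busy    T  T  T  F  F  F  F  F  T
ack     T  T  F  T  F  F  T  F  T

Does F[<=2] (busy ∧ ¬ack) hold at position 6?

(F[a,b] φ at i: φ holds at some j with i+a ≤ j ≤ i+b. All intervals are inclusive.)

No

Check (busy ∧ ¬ack) at each j in [6,8]:
  j=6: false
  j=7: false
  j=8: false
No position in the window satisfies it → formula fails.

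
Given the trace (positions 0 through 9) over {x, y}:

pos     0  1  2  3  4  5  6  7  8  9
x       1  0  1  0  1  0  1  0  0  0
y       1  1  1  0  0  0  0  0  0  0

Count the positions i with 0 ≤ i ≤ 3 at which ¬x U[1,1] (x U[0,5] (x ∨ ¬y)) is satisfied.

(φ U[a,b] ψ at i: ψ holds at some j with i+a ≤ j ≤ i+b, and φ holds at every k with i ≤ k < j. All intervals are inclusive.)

2

Evaluate at each i in [0,3]:
  i=0: ✗ (no rhs in [1,1])
  i=1: ✓ (rhs at j=2; lhs holds on [1,1])
  i=2: ✗ (lhs fails at k=2 before rhs at j=3)
  i=3: ✓ (rhs at j=4; lhs holds on [3,3])
Positions where it holds: {1, 3} → 2.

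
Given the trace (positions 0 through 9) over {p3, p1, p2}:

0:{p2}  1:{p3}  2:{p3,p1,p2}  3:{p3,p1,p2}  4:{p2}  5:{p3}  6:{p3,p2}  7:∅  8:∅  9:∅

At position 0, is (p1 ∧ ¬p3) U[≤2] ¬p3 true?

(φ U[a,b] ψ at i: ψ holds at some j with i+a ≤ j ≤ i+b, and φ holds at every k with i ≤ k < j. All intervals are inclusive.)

Need some j in [0,2] with ¬p3, and (p1 ∧ ¬p3) at every k in [0,j-1].
  j=0: ¬p3 holds; no prefix to check → satisfied.

Holds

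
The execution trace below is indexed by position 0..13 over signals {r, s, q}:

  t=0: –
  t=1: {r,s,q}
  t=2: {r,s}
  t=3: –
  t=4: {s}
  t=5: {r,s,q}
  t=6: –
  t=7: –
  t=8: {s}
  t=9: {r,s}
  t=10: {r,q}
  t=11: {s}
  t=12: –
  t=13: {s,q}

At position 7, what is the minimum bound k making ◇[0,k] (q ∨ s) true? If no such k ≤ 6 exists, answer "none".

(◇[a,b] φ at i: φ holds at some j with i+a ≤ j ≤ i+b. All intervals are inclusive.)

1

Scan j = 7,8,… for (q ∨ s):
  j=7: fails
  j=8: holds
First hit at j=8, so smallest k = 8-7 = 1.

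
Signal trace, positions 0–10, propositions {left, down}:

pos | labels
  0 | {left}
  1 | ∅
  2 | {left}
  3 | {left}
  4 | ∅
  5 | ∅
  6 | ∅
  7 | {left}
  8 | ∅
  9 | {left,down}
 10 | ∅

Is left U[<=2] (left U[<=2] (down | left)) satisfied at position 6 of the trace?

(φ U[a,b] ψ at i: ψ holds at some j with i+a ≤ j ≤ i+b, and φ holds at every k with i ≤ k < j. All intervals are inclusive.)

Does not hold

Need some j in [6,8] with (left U[<=2] (down | left)), and left at every k in [6,j-1].
  j=6: (left U[<=2] (down | left)) — fails.
  j=7: (left U[<=2] (down | left)) holds, but left fails at k=6 → not this j.
  j=8: (left U[<=2] (down | left)) — fails.
No j in the window works → until fails.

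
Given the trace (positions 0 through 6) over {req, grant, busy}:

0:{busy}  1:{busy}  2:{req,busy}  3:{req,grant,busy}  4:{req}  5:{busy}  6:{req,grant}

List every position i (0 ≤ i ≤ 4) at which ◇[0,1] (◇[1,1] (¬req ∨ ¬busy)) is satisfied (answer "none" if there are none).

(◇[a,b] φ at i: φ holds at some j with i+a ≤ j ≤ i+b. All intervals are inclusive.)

Evaluate at each i in [0,4]:
  i=0: ✓ (witness j=0)
  i=1: ✗ (none in [1,2])
  i=2: ✓ (witness j=3)
  i=3: ✓ (witness j=3)
  i=4: ✓ (witness j=4)

0, 2, 3, 4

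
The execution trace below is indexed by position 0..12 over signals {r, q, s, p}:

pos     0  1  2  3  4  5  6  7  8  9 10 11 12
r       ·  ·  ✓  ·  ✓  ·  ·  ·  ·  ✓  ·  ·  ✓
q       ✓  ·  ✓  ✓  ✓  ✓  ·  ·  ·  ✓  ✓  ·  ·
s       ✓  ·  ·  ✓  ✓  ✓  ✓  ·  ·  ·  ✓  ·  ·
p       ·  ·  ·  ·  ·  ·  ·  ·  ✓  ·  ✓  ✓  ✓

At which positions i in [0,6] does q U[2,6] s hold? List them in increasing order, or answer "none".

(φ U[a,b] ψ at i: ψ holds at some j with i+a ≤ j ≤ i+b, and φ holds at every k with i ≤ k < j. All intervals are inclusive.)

2, 3, 4

Evaluate at each i in [0,6]:
  i=0: ✗ (lhs fails at k=1 before rhs at j=3)
  i=1: ✗ (lhs fails at k=1 before rhs at j=3)
  i=2: ✓ (rhs at j=4; lhs holds on [2,3])
  i=3: ✓ (rhs at j=5; lhs holds on [3,4])
  i=4: ✓ (rhs at j=6; lhs holds on [4,5])
  i=5: ✗ (lhs fails at k=6 before rhs at j=10)
  i=6: ✗ (lhs fails at k=6 before rhs at j=10)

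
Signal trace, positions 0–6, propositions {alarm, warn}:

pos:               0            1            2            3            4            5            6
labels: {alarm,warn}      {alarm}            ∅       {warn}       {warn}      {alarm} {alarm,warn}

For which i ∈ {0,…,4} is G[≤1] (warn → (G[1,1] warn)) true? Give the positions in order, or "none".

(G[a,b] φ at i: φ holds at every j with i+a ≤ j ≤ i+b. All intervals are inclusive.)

1, 2

Evaluate at each i in [0,4]:
  i=0: ✗ (fails at j=0)
  i=1: ✓ (all of [1,2])
  i=2: ✓ (all of [2,3])
  i=3: ✗ (fails at j=4)
  i=4: ✗ (fails at j=4)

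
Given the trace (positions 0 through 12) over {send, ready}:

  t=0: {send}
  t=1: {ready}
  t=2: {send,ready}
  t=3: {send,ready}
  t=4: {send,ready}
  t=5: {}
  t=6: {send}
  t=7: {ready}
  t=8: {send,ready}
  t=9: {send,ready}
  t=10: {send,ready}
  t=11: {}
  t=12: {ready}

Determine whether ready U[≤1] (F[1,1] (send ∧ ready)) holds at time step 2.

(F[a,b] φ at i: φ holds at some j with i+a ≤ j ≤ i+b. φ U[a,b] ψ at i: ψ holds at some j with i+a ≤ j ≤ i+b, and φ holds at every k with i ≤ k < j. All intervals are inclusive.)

Need some j in [2,3] with F[1,1] (send ∧ ready), and ready at every k in [2,j-1].
  j=2: F[1,1] (send ∧ ready) holds; no prefix to check → satisfied.

Holds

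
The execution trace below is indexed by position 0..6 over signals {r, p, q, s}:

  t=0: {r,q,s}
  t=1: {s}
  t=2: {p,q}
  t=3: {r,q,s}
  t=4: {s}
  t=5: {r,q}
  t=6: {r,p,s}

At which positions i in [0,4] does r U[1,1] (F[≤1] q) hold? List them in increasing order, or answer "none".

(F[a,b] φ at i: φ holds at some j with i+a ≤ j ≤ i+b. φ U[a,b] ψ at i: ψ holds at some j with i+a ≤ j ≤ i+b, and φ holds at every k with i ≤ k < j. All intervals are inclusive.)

0, 3

Evaluate at each i in [0,4]:
  i=0: ✓ (rhs at j=1; lhs holds on [0,0])
  i=1: ✗ (lhs fails at k=1 before rhs at j=2)
  i=2: ✗ (lhs fails at k=2 before rhs at j=3)
  i=3: ✓ (rhs at j=4; lhs holds on [3,3])
  i=4: ✗ (lhs fails at k=4 before rhs at j=5)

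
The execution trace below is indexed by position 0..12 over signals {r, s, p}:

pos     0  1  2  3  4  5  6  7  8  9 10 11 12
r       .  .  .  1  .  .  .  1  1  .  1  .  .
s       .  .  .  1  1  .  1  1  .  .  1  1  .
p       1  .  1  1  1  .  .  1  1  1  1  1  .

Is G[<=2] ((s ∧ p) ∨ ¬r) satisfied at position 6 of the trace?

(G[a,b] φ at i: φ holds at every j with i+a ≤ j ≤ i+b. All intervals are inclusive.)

No

Check ((s ∧ p) ∨ ¬r) at every j in [6,8]:
  j=6: true
  j=7: true
  j=8: false
Fails at j=8 → formula fails.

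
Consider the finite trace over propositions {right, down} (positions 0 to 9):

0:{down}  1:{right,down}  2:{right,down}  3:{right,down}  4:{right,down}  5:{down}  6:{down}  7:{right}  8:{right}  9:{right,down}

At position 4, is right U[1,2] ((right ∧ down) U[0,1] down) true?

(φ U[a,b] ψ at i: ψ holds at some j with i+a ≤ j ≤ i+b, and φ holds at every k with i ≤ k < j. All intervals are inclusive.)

Need some j in [5,6] with ((right ∧ down) U[0,1] down), and right at every k in [4,j-1].
  j=5: ((right ∧ down) U[0,1] down) holds; right holds at every k in [4,4] → satisfied.

True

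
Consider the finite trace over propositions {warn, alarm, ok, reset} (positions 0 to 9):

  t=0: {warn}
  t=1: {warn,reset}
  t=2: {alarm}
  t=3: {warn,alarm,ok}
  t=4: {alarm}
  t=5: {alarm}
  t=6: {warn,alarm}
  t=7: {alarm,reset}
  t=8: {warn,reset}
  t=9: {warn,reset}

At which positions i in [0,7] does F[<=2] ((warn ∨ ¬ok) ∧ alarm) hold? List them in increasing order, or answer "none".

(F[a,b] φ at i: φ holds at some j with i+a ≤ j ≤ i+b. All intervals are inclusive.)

0, 1, 2, 3, 4, 5, 6, 7

Evaluate at each i in [0,7]:
  i=0: ✓ (witness j=2)
  i=1: ✓ (witness j=2)
  i=2: ✓ (witness j=2)
  i=3: ✓ (witness j=3)
  i=4: ✓ (witness j=4)
  i=5: ✓ (witness j=5)
  i=6: ✓ (witness j=6)
  i=7: ✓ (witness j=7)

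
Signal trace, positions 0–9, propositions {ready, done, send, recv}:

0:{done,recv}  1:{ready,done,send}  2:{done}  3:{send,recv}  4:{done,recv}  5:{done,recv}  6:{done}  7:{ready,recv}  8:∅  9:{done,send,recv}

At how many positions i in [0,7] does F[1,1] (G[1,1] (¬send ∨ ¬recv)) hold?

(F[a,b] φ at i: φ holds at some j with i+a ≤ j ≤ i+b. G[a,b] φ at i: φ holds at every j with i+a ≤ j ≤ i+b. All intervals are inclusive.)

6

Evaluate at each i in [0,7]:
  i=0: ✓ (witness j=1)
  i=1: ✗ (none in [2,2])
  i=2: ✓ (witness j=3)
  i=3: ✓ (witness j=4)
  i=4: ✓ (witness j=5)
  i=5: ✓ (witness j=6)
  i=6: ✓ (witness j=7)
  i=7: ✗ (none in [8,8])
Positions where it holds: {0, 2, 3, 4, 5, 6} → 6.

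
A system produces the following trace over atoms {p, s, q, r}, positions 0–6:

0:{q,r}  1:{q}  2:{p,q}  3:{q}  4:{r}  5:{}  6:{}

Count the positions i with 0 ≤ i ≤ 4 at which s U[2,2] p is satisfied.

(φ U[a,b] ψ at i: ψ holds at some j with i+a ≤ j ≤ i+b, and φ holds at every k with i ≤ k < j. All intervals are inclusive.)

0

Evaluate at each i in [0,4]:
  i=0: ✗ (lhs fails at k=0 before rhs at j=2)
  i=1: ✗ (no rhs in [3,3])
  i=2: ✗ (no rhs in [4,4])
  i=3: ✗ (no rhs in [5,5])
  i=4: ✗ (no rhs in [6,6])
Positions where it holds: {} → 0.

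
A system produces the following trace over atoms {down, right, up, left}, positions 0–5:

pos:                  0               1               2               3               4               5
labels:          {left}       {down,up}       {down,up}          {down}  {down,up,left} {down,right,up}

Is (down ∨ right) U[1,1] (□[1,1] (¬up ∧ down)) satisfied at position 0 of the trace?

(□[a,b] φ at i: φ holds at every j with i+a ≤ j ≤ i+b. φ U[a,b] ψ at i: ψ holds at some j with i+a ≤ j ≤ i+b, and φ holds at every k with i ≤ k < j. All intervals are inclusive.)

Need some j in [1,1] with □[1,1] (¬up ∧ down), and (down ∨ right) at every k in [0,j-1].
  j=1: □[1,1] (¬up ∧ down) — fails at 2.
No j in the window works → until fails.

No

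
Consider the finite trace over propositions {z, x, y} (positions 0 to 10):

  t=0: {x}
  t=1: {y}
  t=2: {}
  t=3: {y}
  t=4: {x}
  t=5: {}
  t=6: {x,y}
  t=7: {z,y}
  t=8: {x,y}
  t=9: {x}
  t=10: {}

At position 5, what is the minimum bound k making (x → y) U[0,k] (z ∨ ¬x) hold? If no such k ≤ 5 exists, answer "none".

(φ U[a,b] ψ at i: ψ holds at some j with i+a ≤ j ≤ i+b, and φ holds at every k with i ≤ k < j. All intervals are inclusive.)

0

Need earliest j ≥ 5 with (z ∨ ¬x), and (x → y) at every k in [5,j-1].
  j=5: rhs holds (empty prefix). k = 0.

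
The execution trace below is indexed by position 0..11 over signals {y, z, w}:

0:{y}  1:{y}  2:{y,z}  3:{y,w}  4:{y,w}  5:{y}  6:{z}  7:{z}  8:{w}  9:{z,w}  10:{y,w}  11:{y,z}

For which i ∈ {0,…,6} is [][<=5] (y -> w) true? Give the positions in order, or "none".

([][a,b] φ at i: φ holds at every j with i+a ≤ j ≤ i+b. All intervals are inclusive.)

Evaluate at each i in [0,6]:
  i=0: ✗ (fails at j=0)
  i=1: ✗ (fails at j=1)
  i=2: ✗ (fails at j=2)
  i=3: ✗ (fails at j=5)
  i=4: ✗ (fails at j=5)
  i=5: ✗ (fails at j=5)
  i=6: ✗ (fails at j=11)

none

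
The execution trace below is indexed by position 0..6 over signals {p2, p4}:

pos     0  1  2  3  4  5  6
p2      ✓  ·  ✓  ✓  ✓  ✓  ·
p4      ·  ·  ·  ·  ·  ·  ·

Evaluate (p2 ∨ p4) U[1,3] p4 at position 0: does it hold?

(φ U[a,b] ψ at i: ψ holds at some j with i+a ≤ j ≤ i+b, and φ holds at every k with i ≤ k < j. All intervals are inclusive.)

Need some j in [1,3] with p4, and (p2 ∨ p4) at every k in [0,j-1].
  j=1: p4 false.
  j=2: p4 false.
  j=3: p4 false.
No j in the window works → until fails.

False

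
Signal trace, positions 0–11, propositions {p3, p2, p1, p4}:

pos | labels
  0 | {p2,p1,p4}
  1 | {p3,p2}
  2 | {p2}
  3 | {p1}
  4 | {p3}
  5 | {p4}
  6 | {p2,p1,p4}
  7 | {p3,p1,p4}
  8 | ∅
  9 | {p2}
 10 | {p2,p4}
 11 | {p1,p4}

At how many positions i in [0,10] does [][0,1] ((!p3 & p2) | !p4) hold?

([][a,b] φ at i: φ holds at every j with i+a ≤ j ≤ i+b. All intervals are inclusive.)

6

Evaluate at each i in [0,10]:
  i=0: ✓ (all of [0,1])
  i=1: ✓ (all of [1,2])
  i=2: ✓ (all of [2,3])
  i=3: ✓ (all of [3,4])
  i=4: ✗ (fails at j=5)
  i=5: ✗ (fails at j=5)
  i=6: ✗ (fails at j=7)
  i=7: ✗ (fails at j=7)
  i=8: ✓ (all of [8,9])
  i=9: ✓ (all of [9,10])
  i=10: ✗ (fails at j=11)
Positions where it holds: {0, 1, 2, 3, 8, 9} → 6.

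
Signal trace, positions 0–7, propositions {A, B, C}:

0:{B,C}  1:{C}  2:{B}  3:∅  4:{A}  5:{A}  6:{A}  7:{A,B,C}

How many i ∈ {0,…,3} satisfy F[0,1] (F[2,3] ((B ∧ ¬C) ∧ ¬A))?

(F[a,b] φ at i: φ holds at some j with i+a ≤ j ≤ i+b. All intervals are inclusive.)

1

Evaluate at each i in [0,3]:
  i=0: ✓ (witness j=0)
  i=1: ✗ (none in [1,2])
  i=2: ✗ (none in [2,3])
  i=3: ✗ (none in [3,4])
Positions where it holds: {0} → 1.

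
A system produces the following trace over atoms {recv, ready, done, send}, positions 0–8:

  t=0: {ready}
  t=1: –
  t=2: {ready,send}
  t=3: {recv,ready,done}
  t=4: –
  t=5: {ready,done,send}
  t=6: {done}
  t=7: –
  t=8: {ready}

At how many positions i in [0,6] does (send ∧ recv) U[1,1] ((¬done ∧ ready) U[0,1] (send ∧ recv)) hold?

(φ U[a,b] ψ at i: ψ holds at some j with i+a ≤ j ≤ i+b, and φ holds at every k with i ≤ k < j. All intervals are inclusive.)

0

Evaluate at each i in [0,6]:
  i=0: ✗ (no rhs in [1,1])
  i=1: ✗ (no rhs in [2,2])
  i=2: ✗ (no rhs in [3,3])
  i=3: ✗ (no rhs in [4,4])
  i=4: ✗ (no rhs in [5,5])
  i=5: ✗ (no rhs in [6,6])
  i=6: ✗ (no rhs in [7,7])
Positions where it holds: {} → 0.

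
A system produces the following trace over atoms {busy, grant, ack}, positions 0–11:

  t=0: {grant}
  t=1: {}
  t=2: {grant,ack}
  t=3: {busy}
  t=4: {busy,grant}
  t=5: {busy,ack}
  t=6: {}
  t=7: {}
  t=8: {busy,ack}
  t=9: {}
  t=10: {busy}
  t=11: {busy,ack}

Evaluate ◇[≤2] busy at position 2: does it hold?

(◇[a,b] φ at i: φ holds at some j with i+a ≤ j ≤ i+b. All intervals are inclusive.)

Check busy at each j in [2,4]:
  j=2: false
  j=3: true
  j=4: true
Found at j=3 → formula holds.

True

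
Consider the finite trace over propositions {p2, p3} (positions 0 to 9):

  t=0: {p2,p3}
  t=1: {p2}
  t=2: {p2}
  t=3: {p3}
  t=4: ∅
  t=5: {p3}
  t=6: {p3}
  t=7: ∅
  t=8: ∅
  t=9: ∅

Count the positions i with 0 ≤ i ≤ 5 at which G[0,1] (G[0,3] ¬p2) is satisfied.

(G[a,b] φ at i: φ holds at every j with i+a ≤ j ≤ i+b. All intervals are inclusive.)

3

Evaluate at each i in [0,5]:
  i=0: ✗ (fails at j=0)
  i=1: ✗ (fails at j=1)
  i=2: ✗ (fails at j=2)
  i=3: ✓ (all of [3,4])
  i=4: ✓ (all of [4,5])
  i=5: ✓ (all of [5,6])
Positions where it holds: {3, 4, 5} → 3.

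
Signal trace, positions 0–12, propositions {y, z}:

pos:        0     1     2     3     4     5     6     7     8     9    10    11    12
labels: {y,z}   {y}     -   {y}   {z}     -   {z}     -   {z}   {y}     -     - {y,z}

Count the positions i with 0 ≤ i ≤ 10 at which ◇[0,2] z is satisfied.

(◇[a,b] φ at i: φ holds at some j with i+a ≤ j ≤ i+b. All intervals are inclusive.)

Evaluate at each i in [0,10]:
  i=0: ✓ (witness j=0)
  i=1: ✗ (none in [1,3])
  i=2: ✓ (witness j=4)
  i=3: ✓ (witness j=4)
  i=4: ✓ (witness j=4)
  i=5: ✓ (witness j=6)
  i=6: ✓ (witness j=6)
  i=7: ✓ (witness j=8)
  i=8: ✓ (witness j=8)
  i=9: ✗ (none in [9,11])
  i=10: ✓ (witness j=12)
Positions where it holds: {0, 2, 3, 4, 5, 6, 7, 8, 10} → 9.

9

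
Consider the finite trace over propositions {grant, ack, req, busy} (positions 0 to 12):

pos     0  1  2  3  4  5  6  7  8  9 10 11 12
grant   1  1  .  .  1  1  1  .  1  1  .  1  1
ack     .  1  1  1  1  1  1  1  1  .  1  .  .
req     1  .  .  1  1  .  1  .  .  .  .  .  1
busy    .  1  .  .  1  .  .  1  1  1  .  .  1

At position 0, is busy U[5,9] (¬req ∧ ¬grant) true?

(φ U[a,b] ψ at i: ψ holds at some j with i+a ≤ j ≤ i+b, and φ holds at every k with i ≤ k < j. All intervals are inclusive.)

Need some j in [5,9] with (¬req ∧ ¬grant), and busy at every k in [0,j-1].
  j=5: (¬req ∧ ¬grant) false.
  j=6: (¬req ∧ ¬grant) false.
  j=7: (¬req ∧ ¬grant) holds, but busy fails at k=0 → not this j.
  j=8: (¬req ∧ ¬grant) false.
  j=9: (¬req ∧ ¬grant) false.
No j in the window works → until fails.

No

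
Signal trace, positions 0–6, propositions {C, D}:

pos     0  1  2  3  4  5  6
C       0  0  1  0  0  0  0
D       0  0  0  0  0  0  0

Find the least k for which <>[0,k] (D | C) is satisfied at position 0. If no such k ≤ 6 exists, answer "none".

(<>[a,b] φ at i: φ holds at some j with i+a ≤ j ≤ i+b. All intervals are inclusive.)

Scan j = 0,1,… for (D | C):
  j=0: fails
  j=1: fails
  j=2: holds
First hit at j=2, so smallest k = 2-0 = 2.

2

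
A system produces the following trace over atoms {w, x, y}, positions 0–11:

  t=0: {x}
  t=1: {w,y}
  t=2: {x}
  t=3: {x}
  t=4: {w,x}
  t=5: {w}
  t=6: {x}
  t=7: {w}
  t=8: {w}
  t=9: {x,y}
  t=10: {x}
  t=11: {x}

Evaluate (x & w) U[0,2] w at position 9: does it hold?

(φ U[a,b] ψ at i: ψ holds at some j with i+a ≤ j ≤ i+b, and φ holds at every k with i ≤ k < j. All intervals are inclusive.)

False

Need some j in [9,11] with w, and (x & w) at every k in [9,j-1].
  j=9: w false.
  j=10: w false.
  j=11: w false.
No j in the window works → until fails.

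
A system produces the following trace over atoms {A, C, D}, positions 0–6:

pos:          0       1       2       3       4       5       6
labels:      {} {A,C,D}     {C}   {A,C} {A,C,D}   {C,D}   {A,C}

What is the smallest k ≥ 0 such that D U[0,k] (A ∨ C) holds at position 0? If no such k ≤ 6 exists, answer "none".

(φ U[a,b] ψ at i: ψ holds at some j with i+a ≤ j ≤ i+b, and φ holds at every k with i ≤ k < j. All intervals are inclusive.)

none

Need earliest j ≥ 0 with (A ∨ C), and D at every k in [0,j-1].
  j=0: rhs fails.
  j=1: rhs holds but lhs fails at k=0.
  j=2: rhs holds but lhs fails at k=0.
  j=3: rhs holds but lhs fails at k=0.
  j=4: rhs holds but lhs fails at k=0.
  j=5: rhs holds but lhs fails at k=0.
  j=6: rhs holds but lhs fails at k=0.
No witness within the range → none.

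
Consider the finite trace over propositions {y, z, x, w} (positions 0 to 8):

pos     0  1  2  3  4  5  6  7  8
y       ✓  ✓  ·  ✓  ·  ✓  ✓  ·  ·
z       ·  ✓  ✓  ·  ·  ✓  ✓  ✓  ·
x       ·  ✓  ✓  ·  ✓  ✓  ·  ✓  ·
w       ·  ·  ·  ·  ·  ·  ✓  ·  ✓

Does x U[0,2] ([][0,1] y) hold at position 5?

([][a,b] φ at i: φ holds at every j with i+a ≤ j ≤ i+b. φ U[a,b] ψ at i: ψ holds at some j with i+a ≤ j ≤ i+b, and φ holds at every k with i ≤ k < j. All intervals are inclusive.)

Yes

Need some j in [5,7] with [][0,1] y, and x at every k in [5,j-1].
  j=5: [][0,1] y holds; no prefix to check → satisfied.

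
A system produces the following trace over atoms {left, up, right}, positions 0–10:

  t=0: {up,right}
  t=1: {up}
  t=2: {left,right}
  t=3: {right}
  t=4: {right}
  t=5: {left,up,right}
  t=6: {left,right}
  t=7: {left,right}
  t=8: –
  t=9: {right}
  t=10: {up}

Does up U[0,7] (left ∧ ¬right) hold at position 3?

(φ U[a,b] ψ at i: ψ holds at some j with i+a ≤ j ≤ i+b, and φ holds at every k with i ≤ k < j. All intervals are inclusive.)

Need some j in [3,10] with (left ∧ ¬right), and up at every k in [3,j-1].
  j=3: (left ∧ ¬right) false.
  j=4: (left ∧ ¬right) false.
  j=5: (left ∧ ¬right) false.
  j=6: (left ∧ ¬right) false.
  j=7: (left ∧ ¬right) false.
  j=8: (left ∧ ¬right) false.
  j=9: (left ∧ ¬right) false.
  j=10: (left ∧ ¬right) false.
No j in the window works → until fails.

Does not hold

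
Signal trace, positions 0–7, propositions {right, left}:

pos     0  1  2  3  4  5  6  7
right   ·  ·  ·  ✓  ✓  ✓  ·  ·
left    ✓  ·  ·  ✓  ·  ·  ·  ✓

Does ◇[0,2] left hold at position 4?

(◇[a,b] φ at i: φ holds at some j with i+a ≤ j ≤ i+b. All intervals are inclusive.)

Check left at each j in [4,6]:
  j=4: false
  j=5: false
  j=6: false
No position in the window satisfies it → formula fails.

No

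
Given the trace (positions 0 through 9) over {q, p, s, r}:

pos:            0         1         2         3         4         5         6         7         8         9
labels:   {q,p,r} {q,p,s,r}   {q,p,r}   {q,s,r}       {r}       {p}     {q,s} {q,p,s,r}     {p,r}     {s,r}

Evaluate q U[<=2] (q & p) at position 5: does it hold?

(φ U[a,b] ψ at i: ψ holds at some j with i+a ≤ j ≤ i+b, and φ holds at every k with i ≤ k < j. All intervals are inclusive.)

No

Need some j in [5,7] with (q & p), and q at every k in [5,j-1].
  j=5: (q & p) false.
  j=6: (q & p) false.
  j=7: (q & p) holds, but q fails at k=5 → not this j.
No j in the window works → until fails.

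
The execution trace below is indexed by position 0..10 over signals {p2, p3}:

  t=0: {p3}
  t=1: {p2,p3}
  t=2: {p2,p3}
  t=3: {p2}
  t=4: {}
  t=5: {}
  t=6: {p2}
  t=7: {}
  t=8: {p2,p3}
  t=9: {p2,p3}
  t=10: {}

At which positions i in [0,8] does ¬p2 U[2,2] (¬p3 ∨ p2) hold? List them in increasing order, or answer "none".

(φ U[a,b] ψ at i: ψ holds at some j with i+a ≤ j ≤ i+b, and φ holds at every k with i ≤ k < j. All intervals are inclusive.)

Evaluate at each i in [0,8]:
  i=0: ✗ (lhs fails at k=1 before rhs at j=2)
  i=1: ✗ (lhs fails at k=1 before rhs at j=3)
  i=2: ✗ (lhs fails at k=2 before rhs at j=4)
  i=3: ✗ (lhs fails at k=3 before rhs at j=5)
  i=4: ✓ (rhs at j=6; lhs holds on [4,5])
  i=5: ✗ (lhs fails at k=6 before rhs at j=7)
  i=6: ✗ (lhs fails at k=6 before rhs at j=8)
  i=7: ✗ (lhs fails at k=8 before rhs at j=9)
  i=8: ✗ (lhs fails at k=8 before rhs at j=10)

4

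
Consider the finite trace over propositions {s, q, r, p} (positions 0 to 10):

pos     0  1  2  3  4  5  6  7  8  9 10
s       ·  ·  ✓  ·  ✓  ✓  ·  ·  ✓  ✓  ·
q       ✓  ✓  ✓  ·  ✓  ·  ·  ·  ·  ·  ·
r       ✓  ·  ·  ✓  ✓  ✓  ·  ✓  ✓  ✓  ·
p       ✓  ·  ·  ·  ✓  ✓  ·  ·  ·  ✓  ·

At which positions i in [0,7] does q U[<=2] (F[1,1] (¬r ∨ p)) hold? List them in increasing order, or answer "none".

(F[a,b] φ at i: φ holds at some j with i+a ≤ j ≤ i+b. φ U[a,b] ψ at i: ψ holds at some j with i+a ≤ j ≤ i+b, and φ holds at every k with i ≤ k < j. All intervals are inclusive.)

0, 1, 2, 3, 4, 5

Evaluate at each i in [0,7]:
  i=0: ✓ (rhs at j=0)
  i=1: ✓ (rhs at j=1)
  i=2: ✓ (rhs at j=3; lhs holds on [2,2])
  i=3: ✓ (rhs at j=3)
  i=4: ✓ (rhs at j=4)
  i=5: ✓ (rhs at j=5)
  i=6: ✗ (lhs fails at k=6 before rhs at j=8)
  i=7: ✗ (lhs fails at k=7 before rhs at j=8)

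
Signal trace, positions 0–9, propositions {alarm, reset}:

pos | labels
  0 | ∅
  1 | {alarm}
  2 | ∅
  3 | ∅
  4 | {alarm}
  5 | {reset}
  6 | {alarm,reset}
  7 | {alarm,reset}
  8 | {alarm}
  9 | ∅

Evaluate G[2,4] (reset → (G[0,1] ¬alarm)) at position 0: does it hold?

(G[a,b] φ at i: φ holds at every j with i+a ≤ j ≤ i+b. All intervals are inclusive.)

True

Check (reset → (G[0,1] ¬alarm)) at every j in [2,4]:
  j=2: antecedent false → ✓
  j=3: antecedent false → ✓
  j=4: antecedent false → ✓
All positions satisfy it → formula holds.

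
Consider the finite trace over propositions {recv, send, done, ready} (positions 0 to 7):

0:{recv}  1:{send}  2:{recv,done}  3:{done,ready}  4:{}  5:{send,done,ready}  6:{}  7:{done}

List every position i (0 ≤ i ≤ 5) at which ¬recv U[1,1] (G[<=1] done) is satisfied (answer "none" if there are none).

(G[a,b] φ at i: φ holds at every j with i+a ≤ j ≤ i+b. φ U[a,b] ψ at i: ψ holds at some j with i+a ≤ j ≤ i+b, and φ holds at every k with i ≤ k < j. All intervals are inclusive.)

1

Evaluate at each i in [0,5]:
  i=0: ✗ (no rhs in [1,1])
  i=1: ✓ (rhs at j=2; lhs holds on [1,1])
  i=2: ✗ (no rhs in [3,3])
  i=3: ✗ (no rhs in [4,4])
  i=4: ✗ (no rhs in [5,5])
  i=5: ✗ (no rhs in [6,6])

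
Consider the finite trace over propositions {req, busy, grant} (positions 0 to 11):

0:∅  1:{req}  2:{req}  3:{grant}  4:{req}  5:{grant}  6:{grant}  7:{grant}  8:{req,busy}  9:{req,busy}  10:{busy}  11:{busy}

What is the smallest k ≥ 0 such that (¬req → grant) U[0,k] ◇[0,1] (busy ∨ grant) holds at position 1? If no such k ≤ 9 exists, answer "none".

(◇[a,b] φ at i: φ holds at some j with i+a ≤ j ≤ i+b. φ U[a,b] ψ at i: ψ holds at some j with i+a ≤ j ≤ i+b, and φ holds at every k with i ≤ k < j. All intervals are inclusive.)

1

Need earliest j ≥ 1 with ◇[0,1] (busy ∨ grant), and (¬req → grant) at every k in [1,j-1].
  j=1: rhs fails.
  j=2: rhs holds; lhs holds on [1,1]. k = 1.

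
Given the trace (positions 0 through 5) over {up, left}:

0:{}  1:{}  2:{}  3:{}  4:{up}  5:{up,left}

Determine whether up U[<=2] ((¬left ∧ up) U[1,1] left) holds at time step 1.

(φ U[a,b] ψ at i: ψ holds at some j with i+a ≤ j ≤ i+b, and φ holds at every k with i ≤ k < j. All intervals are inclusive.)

No

Need some j in [1,3] with ((¬left ∧ up) U[1,1] left), and up at every k in [1,j-1].
  j=1: ((¬left ∧ up) U[1,1] left) — fails.
  j=2: ((¬left ∧ up) U[1,1] left) — fails.
  j=3: ((¬left ∧ up) U[1,1] left) — fails.
No j in the window works → until fails.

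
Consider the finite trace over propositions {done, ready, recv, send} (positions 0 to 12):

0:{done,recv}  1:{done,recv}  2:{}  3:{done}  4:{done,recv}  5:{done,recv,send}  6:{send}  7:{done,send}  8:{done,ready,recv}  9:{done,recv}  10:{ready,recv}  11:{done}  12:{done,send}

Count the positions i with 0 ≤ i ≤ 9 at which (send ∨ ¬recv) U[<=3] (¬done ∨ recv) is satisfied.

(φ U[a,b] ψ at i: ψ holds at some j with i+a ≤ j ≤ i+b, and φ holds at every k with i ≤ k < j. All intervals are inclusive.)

Evaluate at each i in [0,9]:
  i=0: ✓ (rhs at j=0)
  i=1: ✓ (rhs at j=1)
  i=2: ✓ (rhs at j=2)
  i=3: ✓ (rhs at j=4; lhs holds on [3,3])
  i=4: ✓ (rhs at j=4)
  i=5: ✓ (rhs at j=5)
  i=6: ✓ (rhs at j=6)
  i=7: ✓ (rhs at j=8; lhs holds on [7,7])
  i=8: ✓ (rhs at j=8)
  i=9: ✓ (rhs at j=9)
Positions where it holds: {0, 1, 2, 3, 4, 5, 6, 7, 8, 9} → 10.

10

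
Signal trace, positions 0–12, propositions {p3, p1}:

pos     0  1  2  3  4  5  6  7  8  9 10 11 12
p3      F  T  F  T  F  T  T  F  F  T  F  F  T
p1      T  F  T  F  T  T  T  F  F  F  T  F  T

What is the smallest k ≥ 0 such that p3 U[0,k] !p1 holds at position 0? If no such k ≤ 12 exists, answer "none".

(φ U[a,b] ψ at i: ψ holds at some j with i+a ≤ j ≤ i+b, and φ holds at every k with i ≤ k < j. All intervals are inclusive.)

none

Need earliest j ≥ 0 with !p1, and p3 at every k in [0,j-1].
  j=0: rhs fails.
  j=1: rhs holds but lhs fails at k=0.
  j=2: rhs fails.
  j=3: rhs holds but lhs fails at k=0.
  j=4: rhs fails.
  j=5: rhs fails.
  j=6: rhs fails.
  j=7: rhs holds but lhs fails at k=0.
  j=8: rhs holds but lhs fails at k=0.
  j=9: rhs holds but lhs fails at k=0.
  j=10: rhs fails.
  j=11: rhs holds but lhs fails at k=0.
  j=12: rhs fails.
No witness within the range → none.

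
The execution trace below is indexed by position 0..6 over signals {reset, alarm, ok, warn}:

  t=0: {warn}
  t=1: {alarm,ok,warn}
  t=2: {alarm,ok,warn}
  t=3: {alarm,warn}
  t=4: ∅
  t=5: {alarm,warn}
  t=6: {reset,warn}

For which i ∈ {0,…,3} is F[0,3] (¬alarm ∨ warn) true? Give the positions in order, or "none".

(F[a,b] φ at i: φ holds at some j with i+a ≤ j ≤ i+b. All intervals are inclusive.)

0, 1, 2, 3

Evaluate at each i in [0,3]:
  i=0: ✓ (witness j=0)
  i=1: ✓ (witness j=1)
  i=2: ✓ (witness j=2)
  i=3: ✓ (witness j=3)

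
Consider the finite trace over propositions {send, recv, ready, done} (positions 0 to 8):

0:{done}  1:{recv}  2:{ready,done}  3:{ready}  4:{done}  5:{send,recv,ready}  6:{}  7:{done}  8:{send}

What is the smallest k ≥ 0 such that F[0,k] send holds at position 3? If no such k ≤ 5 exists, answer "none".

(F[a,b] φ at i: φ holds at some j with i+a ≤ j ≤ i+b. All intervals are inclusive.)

2

Scan j = 3,4,… for send:
  j=3: fails
  j=4: fails
  j=5: holds
First hit at j=5, so smallest k = 5-3 = 2.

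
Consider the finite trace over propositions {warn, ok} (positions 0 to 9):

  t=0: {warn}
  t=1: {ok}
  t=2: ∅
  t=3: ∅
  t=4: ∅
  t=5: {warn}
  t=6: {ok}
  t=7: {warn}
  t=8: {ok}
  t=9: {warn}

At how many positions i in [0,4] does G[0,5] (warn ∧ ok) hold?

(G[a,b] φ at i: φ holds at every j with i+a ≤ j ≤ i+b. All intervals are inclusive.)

Evaluate at each i in [0,4]:
  i=0: ✗ (fails at j=0)
  i=1: ✗ (fails at j=1)
  i=2: ✗ (fails at j=2)
  i=3: ✗ (fails at j=3)
  i=4: ✗ (fails at j=4)
Positions where it holds: {} → 0.

0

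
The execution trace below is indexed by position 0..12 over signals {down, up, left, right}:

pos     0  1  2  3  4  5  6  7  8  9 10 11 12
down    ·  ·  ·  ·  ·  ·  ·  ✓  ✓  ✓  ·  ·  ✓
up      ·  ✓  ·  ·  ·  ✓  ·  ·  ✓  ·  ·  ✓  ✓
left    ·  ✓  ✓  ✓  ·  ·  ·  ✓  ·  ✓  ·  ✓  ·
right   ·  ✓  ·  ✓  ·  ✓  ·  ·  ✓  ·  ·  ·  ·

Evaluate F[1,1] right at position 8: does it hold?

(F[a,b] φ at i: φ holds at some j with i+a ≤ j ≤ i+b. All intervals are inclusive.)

Check right at each j in [9,9]:
  j=9: false
No position in the window satisfies it → formula fails.

No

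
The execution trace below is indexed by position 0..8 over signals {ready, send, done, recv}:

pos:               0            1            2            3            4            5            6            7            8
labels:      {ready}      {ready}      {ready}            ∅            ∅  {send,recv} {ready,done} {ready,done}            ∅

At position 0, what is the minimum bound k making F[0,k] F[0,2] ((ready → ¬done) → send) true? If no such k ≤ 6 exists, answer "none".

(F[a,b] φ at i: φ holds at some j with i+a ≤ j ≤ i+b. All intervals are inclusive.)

3

Scan j = 0,1,… for F[0,2] ((ready → ¬done) → send):
  j=0: fails
  j=1: fails
  j=2: fails
  j=3: holds
First hit at j=3, so smallest k = 3-0 = 3.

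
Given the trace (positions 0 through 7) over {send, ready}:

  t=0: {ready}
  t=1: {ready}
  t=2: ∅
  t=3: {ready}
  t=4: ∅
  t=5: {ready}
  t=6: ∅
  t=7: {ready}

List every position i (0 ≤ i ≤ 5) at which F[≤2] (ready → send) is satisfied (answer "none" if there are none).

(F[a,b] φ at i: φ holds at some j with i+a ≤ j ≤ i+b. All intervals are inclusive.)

0, 1, 2, 3, 4, 5

Evaluate at each i in [0,5]:
  i=0: ✓ (witness j=2)
  i=1: ✓ (witness j=2)
  i=2: ✓ (witness j=2)
  i=3: ✓ (witness j=4)
  i=4: ✓ (witness j=4)
  i=5: ✓ (witness j=6)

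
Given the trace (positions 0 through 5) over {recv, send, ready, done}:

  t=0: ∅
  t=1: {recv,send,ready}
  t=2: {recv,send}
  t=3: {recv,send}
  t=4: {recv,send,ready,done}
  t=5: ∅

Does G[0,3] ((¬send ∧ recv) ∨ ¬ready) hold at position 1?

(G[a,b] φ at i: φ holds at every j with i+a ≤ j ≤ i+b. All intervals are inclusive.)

No

Check ((¬send ∧ recv) ∨ ¬ready) at every j in [1,4]:
  j=1: false
  j=2: true
  j=3: true
  j=4: false
Fails at j=1 → formula fails.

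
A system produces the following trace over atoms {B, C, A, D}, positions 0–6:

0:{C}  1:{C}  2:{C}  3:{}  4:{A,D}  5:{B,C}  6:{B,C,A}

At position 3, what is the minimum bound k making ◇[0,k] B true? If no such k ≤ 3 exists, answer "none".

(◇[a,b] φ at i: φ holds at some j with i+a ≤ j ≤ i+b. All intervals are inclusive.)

2

Scan j = 3,4,… for B:
  j=3: fails
  j=4: fails
  j=5: holds
First hit at j=5, so smallest k = 5-3 = 2.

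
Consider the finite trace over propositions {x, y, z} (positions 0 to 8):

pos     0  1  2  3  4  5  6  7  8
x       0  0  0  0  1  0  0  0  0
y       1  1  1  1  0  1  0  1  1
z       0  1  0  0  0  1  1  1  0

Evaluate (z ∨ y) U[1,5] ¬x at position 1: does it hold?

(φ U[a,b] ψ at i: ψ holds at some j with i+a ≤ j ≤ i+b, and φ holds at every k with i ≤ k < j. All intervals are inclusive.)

True

Need some j in [2,6] with ¬x, and (z ∨ y) at every k in [1,j-1].
  j=2: ¬x holds; (z ∨ y) holds at every k in [1,1] → satisfied.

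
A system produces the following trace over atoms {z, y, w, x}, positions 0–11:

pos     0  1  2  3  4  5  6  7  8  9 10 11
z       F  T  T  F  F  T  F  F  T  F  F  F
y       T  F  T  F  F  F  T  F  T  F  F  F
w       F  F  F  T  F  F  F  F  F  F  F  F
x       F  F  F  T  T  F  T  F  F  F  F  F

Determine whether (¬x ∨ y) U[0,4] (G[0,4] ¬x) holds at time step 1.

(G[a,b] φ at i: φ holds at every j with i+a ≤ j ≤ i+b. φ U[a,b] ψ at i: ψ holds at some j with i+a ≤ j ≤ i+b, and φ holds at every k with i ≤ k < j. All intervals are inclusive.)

Does not hold

Need some j in [1,5] with G[0,4] ¬x, and (¬x ∨ y) at every k in [1,j-1].
  j=1: G[0,4] ¬x — fails at 3.
  j=2: G[0,4] ¬x — fails at 3.
  j=3: G[0,4] ¬x — fails at 3.
  j=4: G[0,4] ¬x — fails at 4.
  j=5: G[0,4] ¬x — fails at 6.
No j in the window works → until fails.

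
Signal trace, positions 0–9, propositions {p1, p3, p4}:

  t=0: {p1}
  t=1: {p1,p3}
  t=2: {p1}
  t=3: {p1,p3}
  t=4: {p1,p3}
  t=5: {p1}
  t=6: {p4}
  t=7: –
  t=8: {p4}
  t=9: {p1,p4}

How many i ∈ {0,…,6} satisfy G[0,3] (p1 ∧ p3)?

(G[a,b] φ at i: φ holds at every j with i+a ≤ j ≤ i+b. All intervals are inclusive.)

Evaluate at each i in [0,6]:
  i=0: ✗ (fails at j=0)
  i=1: ✗ (fails at j=2)
  i=2: ✗ (fails at j=2)
  i=3: ✗ (fails at j=5)
  i=4: ✗ (fails at j=5)
  i=5: ✗ (fails at j=5)
  i=6: ✗ (fails at j=6)
Positions where it holds: {} → 0.

0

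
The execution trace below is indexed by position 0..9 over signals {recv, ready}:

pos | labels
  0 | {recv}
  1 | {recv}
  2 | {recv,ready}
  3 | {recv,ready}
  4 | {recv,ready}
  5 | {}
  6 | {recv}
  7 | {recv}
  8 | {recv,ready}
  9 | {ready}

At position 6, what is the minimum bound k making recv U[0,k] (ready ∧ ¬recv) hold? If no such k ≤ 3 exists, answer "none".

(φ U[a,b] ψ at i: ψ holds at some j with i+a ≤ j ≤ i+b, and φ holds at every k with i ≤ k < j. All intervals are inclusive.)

3

Need earliest j ≥ 6 with (ready ∧ ¬recv), and recv at every k in [6,j-1].
  j=6: rhs fails.
  j=7: rhs fails.
  j=8: rhs fails.
  j=9: rhs holds; lhs holds on [6,8]. k = 3.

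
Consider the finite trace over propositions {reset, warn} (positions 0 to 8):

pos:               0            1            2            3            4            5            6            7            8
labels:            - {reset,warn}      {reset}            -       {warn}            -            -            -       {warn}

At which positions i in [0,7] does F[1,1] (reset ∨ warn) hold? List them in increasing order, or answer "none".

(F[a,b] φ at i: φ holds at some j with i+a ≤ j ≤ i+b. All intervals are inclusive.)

0, 1, 3, 7

Evaluate at each i in [0,7]:
  i=0: ✓ (witness j=1)
  i=1: ✓ (witness j=2)
  i=2: ✗ (none in [3,3])
  i=3: ✓ (witness j=4)
  i=4: ✗ (none in [5,5])
  i=5: ✗ (none in [6,6])
  i=6: ✗ (none in [7,7])
  i=7: ✓ (witness j=8)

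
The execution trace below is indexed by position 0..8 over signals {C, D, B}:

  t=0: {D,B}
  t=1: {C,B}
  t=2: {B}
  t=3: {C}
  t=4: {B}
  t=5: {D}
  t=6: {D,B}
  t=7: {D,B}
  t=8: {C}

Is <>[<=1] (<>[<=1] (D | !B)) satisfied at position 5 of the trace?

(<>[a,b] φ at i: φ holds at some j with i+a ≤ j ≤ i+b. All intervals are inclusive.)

Check <>[<=1] (D | !B) at each j in [5,6]:
  j=5: holds (witness at 5)
  j=6: holds (witness at 6)
Found at j=5 → formula holds.

Holds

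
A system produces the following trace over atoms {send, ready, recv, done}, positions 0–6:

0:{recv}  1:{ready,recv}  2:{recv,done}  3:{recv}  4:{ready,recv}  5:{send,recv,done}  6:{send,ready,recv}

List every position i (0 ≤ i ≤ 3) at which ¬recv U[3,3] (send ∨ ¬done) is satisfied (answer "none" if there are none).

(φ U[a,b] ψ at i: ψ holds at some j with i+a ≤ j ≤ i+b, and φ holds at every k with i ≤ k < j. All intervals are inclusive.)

Evaluate at each i in [0,3]:
  i=0: ✗ (lhs fails at k=0 before rhs at j=3)
  i=1: ✗ (lhs fails at k=1 before rhs at j=4)
  i=2: ✗ (lhs fails at k=2 before rhs at j=5)
  i=3: ✗ (lhs fails at k=3 before rhs at j=6)

none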